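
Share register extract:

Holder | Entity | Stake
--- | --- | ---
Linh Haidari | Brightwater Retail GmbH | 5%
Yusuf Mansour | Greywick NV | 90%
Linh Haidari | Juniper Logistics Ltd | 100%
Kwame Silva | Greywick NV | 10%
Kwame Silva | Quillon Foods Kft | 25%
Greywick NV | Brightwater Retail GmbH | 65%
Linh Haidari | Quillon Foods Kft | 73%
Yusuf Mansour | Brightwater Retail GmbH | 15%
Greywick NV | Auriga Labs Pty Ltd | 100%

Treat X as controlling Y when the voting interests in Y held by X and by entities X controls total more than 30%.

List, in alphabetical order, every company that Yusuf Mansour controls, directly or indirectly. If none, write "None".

Yusuf holds 90% of Greywick, so Yusuf controls Greywick.
Yusuf and Greywick together hold 15% + 65% = 80% of Brightwater, so Yusuf controls Brightwater.
Greywick holds 100% of Auriga, so Yusuf controls Auriga.
No other company's threshold is met.

Auriga Labs Pty Ltd, Brightwater Retail GmbH, Greywick NV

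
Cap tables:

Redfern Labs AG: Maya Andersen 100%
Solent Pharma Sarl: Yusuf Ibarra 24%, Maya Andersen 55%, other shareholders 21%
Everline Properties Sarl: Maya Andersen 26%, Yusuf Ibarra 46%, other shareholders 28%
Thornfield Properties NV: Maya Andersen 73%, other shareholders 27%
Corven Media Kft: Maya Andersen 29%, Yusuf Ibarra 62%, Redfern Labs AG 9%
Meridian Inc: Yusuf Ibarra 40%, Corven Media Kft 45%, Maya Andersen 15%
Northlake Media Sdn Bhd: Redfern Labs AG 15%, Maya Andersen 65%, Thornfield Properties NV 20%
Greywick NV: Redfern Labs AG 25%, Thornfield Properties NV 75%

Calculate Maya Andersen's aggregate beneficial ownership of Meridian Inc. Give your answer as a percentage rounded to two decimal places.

32.10%

Maya reaches Meridian along 3 paths.
Via Corven: 29% × 45% = 13.05%.
Via Redfern → Corven: 100% × 9% × 45% = 4.05%.
Direct stake: 15% = 15%.
Total: 13.05% + 4.05% + 15% = 32.1%.
Rounded: 32.10%.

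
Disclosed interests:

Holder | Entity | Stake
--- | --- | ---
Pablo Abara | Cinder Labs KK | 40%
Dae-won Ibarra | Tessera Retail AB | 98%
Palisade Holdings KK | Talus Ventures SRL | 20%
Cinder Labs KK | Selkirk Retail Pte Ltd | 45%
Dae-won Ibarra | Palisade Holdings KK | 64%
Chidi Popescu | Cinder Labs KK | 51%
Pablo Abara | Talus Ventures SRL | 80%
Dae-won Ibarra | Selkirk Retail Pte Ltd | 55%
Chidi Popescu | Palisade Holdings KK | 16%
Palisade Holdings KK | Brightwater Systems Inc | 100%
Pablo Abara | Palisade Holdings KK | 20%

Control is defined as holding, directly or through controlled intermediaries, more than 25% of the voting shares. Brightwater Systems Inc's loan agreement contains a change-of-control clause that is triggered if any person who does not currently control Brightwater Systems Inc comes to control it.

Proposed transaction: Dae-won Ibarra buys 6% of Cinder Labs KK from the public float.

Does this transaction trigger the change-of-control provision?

No

The purchase changes only Dae-won's holdings, so Dae-won is the only person who could newly come to control Brightwater.
Dae-won holds 64% of Palisade, so Dae-won controls Palisade.
Palisade holds 100% of Brightwater, so Dae-won controls Brightwater.
So Dae-won already controls Brightwater before the transaction.
After the purchase, Dae-won holds 6% of Cinder directly.
Dae-won controlled Brightwater already, so this is not a new person acquiring control; every other person's position is unchanged or reduced.
No new person acquires control, so the clause is not triggered.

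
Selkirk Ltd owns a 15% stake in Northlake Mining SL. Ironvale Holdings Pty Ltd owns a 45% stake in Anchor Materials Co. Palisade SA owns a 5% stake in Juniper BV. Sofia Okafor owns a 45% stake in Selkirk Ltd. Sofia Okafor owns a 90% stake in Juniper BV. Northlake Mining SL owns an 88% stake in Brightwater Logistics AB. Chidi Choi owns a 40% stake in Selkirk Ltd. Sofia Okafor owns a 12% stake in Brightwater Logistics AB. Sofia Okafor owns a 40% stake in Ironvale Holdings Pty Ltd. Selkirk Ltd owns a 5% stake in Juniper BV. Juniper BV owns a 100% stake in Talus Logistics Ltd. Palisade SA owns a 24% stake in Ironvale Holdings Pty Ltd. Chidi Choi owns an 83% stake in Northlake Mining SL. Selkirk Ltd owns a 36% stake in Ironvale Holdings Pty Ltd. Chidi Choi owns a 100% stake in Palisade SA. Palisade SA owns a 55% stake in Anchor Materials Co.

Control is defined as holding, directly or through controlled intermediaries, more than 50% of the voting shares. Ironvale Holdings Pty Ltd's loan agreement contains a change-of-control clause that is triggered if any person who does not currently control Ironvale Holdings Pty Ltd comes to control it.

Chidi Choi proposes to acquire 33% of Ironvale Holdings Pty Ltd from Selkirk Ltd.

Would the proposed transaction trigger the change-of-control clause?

The purchase adds only to Chidi's holdings (Selkirk's stake shrinks), so Chidi is the only person who could newly come to control Ironvale.
Chidi holds 100% of Palisade, so Chidi controls Palisade.
Chidi holds 83% of Northlake, so Chidi controls Northlake.
Palisade holds 55% of Anchor, so Chidi controls Anchor.
Northlake holds 88% of Brightwater, so Chidi controls Brightwater.
In Ironvale, Chidi's side holds only 24%, not > 50%.
So before the transaction, Chidi does not control Ironvale.
After the purchase, Chidi holds 33% of Ironvale directly, and Selkirk's stake falls to 3%.
Palisade and Chidi together hold 24% + 33% = 57% of Ironvale, so Chidi controls Ironvale.
Chidi did not control Ironvale before and does after, so the clause is triggered.

Yes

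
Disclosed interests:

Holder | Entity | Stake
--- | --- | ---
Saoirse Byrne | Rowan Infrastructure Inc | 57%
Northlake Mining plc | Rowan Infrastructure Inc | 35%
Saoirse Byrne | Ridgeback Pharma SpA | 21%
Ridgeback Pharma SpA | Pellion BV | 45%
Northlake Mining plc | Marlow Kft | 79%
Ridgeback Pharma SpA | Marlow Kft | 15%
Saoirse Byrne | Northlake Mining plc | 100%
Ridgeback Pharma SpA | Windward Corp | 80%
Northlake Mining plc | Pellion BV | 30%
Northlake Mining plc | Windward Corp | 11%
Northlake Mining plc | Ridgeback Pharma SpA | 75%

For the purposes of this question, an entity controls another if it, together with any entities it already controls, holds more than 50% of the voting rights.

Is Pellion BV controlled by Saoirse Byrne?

Yes

Saoirse holds 100% of Northlake, so Saoirse controls Northlake.
Northlake and Saoirse together hold 75% + 21% = 96% of Ridgeback, so Saoirse controls Ridgeback.
Ridgeback and Northlake together hold 45% + 30% = 75% of Pellion, so Saoirse controls Pellion.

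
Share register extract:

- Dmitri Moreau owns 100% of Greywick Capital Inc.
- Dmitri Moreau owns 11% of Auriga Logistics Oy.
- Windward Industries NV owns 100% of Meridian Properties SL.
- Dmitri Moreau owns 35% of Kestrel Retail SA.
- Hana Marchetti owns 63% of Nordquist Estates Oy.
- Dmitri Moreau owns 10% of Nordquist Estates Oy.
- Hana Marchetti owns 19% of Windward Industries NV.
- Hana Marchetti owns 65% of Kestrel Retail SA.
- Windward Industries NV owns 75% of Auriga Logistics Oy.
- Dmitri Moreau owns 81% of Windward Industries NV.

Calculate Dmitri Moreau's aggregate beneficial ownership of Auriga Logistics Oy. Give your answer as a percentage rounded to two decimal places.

71.75%

Dmitri reaches Auriga along 2 paths.
Via Windward: 81% × 75% = 60.75%.
Direct stake: 11% = 11%.
Total: 60.75% + 11% = 71.75%.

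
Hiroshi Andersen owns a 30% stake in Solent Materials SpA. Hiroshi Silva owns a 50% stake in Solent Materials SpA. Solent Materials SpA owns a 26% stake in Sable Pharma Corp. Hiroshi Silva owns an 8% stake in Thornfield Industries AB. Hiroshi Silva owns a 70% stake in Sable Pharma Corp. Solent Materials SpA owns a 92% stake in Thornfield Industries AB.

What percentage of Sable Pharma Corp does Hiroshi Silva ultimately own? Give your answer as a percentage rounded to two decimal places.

Hiroshi Silva reaches Sable along 2 paths.
Direct stake: 70% = 70%.
Via Solent: 50% × 26% = 13%.
Total: 70% + 13% = 83%.
Rounded: 83.00%.

83.00%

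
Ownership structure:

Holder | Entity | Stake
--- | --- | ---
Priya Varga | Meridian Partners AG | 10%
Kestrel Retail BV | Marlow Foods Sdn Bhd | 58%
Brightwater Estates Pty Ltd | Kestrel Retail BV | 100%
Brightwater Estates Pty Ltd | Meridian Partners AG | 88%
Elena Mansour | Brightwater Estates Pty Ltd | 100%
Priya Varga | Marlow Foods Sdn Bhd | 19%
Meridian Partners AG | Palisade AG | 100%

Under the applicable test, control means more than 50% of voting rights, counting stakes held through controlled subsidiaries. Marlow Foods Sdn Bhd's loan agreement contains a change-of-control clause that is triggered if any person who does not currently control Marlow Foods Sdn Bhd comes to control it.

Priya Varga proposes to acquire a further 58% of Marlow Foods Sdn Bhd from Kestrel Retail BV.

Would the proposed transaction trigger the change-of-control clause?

Yes

The purchase adds only to Priya's holdings (Kestrel's stake shrinks), so Priya is the only person who could newly come to control Marlow.
Priya's largest direct stake is 19% in Marlow, which does not meet the threshold, so Priya controls no company.
In Marlow, Priya's side holds only 19%, not > 50%.
So before the transaction, Priya does not control Marlow.
After the purchase, Priya's direct stake in Marlow rises to 19% + 58% = 77%, and Kestrel's stake falls to 0%.
Priya holds 77% of Marlow, so Priya controls Marlow.
Priya did not control Marlow before and does after, so the clause is triggered.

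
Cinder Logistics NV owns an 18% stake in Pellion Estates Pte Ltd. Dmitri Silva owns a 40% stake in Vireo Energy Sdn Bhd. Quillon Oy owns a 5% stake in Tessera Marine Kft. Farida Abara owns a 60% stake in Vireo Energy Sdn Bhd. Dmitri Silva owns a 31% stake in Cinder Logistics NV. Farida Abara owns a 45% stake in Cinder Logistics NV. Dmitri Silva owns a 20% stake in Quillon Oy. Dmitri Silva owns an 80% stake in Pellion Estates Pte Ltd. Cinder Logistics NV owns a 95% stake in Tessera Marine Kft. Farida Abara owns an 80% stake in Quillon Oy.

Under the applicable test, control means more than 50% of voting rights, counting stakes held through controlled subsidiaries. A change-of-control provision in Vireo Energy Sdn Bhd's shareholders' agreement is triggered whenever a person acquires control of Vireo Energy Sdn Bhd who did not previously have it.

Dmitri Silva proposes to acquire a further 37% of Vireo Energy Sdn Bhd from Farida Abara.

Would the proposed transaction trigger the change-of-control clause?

Yes

The purchase adds only to Dmitri's holdings (Farida's stake shrinks), so Dmitri is the only person who could newly come to control Vireo.
Dmitri holds 80% of Pellion, so Dmitri controls Pellion.
In Vireo, Dmitri's side holds only 40%, not > 50%.
So before the transaction, Dmitri does not control Vireo.
After the purchase, Dmitri's direct stake in Vireo rises to 40% + 37% = 77%, and Farida's stake falls to 23%.
Dmitri holds 77% of Vireo, so Dmitri controls Vireo.
Dmitri did not control Vireo before and does after, so the clause is triggered.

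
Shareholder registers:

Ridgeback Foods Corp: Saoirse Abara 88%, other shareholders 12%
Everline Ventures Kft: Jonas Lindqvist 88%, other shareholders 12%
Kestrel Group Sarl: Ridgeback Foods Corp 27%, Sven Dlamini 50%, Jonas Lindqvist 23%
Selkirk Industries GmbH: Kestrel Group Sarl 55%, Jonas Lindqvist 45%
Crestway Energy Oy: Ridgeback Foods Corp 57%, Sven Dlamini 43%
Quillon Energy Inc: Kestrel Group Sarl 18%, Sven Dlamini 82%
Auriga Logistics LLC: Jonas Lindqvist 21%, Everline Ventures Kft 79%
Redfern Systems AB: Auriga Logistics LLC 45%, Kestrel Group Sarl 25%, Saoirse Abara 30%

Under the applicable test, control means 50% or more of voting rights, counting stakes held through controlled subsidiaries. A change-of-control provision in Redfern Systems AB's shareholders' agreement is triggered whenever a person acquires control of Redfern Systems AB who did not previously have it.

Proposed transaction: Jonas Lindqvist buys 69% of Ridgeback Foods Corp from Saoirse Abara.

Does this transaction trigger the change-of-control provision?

Yes

The purchase adds only to Jonas's holdings (Saoirse's stake shrinks), so Jonas is the only person who could newly come to control Redfern.
Jonas holds 88% of Everline, so Jonas controls Everline.
Jonas and Everline together hold 21% + 79% = 100% of Auriga, so Jonas controls Auriga.
In Redfern, Jonas's side holds only 45%, not ≥ 50%.
So before the transaction, Jonas does not control Redfern.
After the purchase, Jonas holds 69% of Ridgeback directly, and Saoirse's stake falls to 19%.
Jonas holds 69% of Ridgeback, so Jonas controls Ridgeback.
Ridgeback and Jonas together hold 27% + 23% = 50% of Kestrel, so Jonas controls Kestrel.
Auriga and Kestrel together hold 45% + 25% = 70% of Redfern, so Jonas controls Redfern.
Jonas did not control Redfern before and does after, so the clause is triggered.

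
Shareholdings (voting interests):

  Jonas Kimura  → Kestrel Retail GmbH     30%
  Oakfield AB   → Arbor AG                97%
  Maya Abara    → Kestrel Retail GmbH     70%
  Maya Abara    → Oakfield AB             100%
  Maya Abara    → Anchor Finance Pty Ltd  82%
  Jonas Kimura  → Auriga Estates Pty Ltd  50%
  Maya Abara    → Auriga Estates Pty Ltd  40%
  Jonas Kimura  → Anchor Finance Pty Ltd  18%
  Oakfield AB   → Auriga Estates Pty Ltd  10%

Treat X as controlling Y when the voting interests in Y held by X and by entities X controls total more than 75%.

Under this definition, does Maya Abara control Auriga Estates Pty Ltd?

Maya holds 100% of Oakfield, so Maya controls Oakfield.
Maya holds 82% of Anchor, so Maya controls Anchor.
Oakfield holds 97% of Arbor, so Maya controls Arbor.
In Auriga, Maya's side holds only 40% + 10% = 50%, not > 75%.
So Maya does not control Auriga.

No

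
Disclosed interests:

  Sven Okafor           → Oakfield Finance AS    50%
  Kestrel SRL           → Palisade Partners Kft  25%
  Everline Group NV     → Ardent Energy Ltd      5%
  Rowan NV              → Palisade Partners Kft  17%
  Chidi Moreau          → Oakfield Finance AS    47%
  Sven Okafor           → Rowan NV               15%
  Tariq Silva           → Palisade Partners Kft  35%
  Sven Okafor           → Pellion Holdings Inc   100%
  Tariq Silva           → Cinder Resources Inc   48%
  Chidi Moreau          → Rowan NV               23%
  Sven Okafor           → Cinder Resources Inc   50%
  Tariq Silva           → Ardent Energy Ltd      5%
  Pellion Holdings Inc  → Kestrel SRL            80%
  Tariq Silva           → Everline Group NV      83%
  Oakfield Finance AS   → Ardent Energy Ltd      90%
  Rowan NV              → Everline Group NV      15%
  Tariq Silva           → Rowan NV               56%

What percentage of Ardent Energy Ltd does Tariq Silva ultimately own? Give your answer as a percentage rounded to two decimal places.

9.57%

Tariq reaches Ardent along 3 paths.
Direct stake: 5% = 5%.
Via Rowan → Everline: 56% × 15% × 5% = 0.42%.
Via Everline: 83% × 5% = 4.15%.
Total: 5% + 0.42% + 4.15% = 9.57%.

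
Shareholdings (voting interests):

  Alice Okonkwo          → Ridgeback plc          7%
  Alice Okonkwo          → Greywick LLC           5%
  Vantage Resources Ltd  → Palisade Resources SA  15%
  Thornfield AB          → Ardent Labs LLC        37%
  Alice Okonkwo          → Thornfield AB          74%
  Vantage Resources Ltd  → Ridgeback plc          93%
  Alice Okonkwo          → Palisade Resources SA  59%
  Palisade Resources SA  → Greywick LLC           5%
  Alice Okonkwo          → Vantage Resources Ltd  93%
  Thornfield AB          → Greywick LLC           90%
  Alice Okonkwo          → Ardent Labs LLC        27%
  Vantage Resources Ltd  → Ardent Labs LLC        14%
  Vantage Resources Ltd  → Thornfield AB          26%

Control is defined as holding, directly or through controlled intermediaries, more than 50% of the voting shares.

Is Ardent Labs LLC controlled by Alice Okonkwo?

Yes

Alice holds 93% of Vantage, so Alice controls Vantage.
Alice and Vantage together hold 74% + 26% = 100% of Thornfield, so Alice controls Thornfield.
Vantage and Alice and Thornfield together hold 14% + 27% + 37% = 78% of Ardent, so Alice controls Ardent.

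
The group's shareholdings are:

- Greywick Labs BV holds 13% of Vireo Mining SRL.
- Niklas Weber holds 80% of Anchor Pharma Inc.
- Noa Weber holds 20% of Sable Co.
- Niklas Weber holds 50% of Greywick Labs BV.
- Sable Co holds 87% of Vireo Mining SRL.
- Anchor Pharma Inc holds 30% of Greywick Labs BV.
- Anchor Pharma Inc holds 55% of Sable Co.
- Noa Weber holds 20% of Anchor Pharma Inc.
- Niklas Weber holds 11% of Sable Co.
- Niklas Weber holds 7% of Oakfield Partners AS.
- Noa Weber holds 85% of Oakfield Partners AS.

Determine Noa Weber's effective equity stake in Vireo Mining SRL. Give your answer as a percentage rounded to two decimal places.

27.75%

Noa reaches Vireo along 3 paths.
Via Sable: 20% × 87% = 17.4%.
Via Anchor → Sable: 20% × 55% × 87% = 9.57%.
Via Anchor → Greywick: 20% × 30% × 13% = 0.78%.
Total: 17.4% + 9.57% + 0.78% = 27.75%.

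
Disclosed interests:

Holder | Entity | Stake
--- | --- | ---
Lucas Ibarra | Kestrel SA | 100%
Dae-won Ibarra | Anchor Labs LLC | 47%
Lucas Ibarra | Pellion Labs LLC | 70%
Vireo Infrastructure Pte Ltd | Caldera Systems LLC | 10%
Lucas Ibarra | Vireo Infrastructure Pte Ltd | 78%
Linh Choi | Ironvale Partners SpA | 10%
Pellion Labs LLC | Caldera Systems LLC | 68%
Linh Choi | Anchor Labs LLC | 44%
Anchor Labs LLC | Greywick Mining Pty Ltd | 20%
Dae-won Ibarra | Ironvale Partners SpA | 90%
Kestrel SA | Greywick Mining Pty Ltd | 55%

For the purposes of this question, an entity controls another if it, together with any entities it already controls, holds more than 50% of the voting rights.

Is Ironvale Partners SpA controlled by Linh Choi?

Linh's largest direct stake is 44% in Anchor, which does not meet the threshold, so Linh controls no company.
In Ironvale, Linh's side holds only 10%, not > 50%.
So Linh does not control Ironvale.

No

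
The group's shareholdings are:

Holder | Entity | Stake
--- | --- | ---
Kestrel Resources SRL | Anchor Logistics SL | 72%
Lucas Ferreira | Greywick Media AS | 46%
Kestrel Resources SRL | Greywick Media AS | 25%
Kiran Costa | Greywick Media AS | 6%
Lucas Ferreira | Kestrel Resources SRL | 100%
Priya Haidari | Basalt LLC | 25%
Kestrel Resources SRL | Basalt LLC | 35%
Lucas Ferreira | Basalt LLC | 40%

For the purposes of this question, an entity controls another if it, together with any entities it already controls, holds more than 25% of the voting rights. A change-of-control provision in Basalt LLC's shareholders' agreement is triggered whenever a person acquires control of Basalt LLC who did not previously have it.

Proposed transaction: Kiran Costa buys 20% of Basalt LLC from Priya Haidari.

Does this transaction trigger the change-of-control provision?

The purchase adds only to Kiran's holdings (Priya's stake shrinks), so Kiran is the only person who could newly come to control Basalt.
Kiran's largest direct stake is 6% in Greywick, which does not meet the threshold, so Kiran controls no company.
Neither Kiran nor any entity Kiran controls holds any voting interest in Basalt.
So before the transaction, Kiran does not control Basalt.
After the purchase, Kiran holds 20% of Basalt directly, and Priya's stake falls to 5%.
After the transaction, Kiran's side holds 20% of Basalt, not > 25%, so Kiran still does not control Basalt.
No new person acquires control, so the clause is not triggered.

No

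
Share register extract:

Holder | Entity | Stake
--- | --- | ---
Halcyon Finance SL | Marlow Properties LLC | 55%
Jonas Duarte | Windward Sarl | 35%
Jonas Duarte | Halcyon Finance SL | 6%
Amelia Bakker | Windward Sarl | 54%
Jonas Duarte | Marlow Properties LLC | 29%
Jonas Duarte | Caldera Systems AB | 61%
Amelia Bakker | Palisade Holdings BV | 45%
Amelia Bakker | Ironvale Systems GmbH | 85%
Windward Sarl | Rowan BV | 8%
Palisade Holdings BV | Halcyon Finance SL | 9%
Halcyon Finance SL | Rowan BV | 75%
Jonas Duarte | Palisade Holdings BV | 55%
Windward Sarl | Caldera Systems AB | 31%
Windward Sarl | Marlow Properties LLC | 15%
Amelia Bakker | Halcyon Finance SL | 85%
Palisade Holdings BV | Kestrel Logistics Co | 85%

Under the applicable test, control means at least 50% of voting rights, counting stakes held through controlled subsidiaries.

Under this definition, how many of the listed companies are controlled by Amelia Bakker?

5

Amelia holds 54% of Windward, so Amelia controls Windward.
Amelia holds 85% of Halcyon, so Amelia controls Halcyon.
Amelia holds 85% of Ironvale, so Amelia controls Ironvale.
Halcyon and Windward together hold 55% + 15% = 70% of Marlow, so Amelia controls Marlow.
Windward and Halcyon together hold 8% + 75% = 83% of Rowan, so Amelia controls Rowan.
No other company's threshold is met.
Amelia controls 5 companies.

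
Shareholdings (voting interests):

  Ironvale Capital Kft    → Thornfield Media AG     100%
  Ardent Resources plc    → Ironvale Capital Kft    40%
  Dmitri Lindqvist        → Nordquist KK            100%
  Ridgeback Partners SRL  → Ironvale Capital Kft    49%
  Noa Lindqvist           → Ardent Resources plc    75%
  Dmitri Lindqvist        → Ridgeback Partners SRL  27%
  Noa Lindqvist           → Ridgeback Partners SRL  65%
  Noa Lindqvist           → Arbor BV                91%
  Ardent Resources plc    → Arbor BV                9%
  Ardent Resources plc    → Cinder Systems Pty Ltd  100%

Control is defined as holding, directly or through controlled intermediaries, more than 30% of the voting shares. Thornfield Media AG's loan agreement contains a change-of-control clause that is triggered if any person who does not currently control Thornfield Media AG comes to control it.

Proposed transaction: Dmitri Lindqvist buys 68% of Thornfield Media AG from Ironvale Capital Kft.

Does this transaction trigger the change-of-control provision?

Yes

The purchase adds only to Dmitri's holdings (Ironvale's stake shrinks), so Dmitri is the only person who could newly come to control Thornfield.
Dmitri holds 100% of Nordquist, so Dmitri controls Nordquist.
Neither Dmitri nor any entity Dmitri controls holds any voting interest in Thornfield.
So before the transaction, Dmitri does not control Thornfield.
After the purchase, Dmitri holds 68% of Thornfield directly, and Ironvale's stake falls to 32%.
Dmitri holds 68% of Thornfield, so Dmitri controls Thornfield.
Dmitri did not control Thornfield before and does after, so the clause is triggered.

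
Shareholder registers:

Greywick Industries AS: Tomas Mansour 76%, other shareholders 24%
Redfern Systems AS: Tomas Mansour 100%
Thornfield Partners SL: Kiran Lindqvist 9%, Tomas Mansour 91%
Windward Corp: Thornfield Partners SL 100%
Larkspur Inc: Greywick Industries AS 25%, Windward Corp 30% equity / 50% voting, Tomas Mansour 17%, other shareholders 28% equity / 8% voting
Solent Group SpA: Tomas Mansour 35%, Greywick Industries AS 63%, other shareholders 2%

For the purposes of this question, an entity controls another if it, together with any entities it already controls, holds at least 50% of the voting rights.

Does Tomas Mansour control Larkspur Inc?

Tomas holds 76% of Greywick, so Tomas controls Greywick.
Tomas holds 91% of Thornfield, so Tomas controls Thornfield.
Thornfield holds 100% of Windward, so Tomas controls Windward.
Greywick and Windward and Tomas together hold 25% + 50% + 17% = 92% of Larkspur, so Tomas controls Larkspur.

Yes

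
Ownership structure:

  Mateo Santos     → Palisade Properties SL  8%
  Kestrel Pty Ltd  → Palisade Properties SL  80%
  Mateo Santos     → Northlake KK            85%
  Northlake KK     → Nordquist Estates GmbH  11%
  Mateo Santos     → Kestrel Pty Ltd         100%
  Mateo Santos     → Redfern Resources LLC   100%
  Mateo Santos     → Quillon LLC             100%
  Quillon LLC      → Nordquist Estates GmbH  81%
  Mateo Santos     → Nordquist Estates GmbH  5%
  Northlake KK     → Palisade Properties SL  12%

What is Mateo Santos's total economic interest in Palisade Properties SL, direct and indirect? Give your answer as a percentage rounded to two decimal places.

98.20%

Mateo reaches Palisade along 3 paths.
Direct stake: 8% = 8%.
Via Northlake: 85% × 12% = 10.2%.
Via Kestrel: 100% × 80% = 80%.
Total: 8% + 10.2% + 80% = 98.2%.
Rounded: 98.20%.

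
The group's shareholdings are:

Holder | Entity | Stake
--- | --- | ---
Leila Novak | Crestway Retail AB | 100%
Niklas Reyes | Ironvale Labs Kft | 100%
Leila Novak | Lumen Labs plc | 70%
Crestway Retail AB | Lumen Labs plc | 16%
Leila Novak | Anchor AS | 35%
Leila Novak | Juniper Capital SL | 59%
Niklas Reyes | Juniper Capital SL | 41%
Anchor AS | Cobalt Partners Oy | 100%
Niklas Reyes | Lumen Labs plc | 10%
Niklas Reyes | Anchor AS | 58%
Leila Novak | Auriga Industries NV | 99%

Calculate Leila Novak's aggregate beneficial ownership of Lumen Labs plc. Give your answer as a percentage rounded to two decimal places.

Leila reaches Lumen along 2 paths.
Via Crestway: 100% × 16% = 16%.
Direct stake: 70% = 70%.
Total: 16% + 70% = 86%.
Rounded: 86.00%.

86.00%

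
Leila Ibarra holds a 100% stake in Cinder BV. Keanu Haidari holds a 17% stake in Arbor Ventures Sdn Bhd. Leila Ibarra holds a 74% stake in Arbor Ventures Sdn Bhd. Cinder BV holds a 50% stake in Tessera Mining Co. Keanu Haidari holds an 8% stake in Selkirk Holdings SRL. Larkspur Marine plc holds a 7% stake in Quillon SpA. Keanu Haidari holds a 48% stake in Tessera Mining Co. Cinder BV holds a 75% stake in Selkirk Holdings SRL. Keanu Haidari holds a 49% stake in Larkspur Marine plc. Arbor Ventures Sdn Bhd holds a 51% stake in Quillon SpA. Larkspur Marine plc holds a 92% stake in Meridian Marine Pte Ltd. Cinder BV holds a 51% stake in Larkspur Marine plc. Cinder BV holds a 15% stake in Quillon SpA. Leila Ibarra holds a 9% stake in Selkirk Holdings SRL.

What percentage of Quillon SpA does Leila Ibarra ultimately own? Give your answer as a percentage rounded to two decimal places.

56.31%

Leila reaches Quillon along 3 paths.
Via Arbor: 74% × 51% = 37.74%.
Via Cinder → Larkspur: 100% × 51% × 7% = 3.57%.
Via Cinder: 100% × 15% = 15%.
Total: 37.74% + 3.57% + 15% = 56.31%.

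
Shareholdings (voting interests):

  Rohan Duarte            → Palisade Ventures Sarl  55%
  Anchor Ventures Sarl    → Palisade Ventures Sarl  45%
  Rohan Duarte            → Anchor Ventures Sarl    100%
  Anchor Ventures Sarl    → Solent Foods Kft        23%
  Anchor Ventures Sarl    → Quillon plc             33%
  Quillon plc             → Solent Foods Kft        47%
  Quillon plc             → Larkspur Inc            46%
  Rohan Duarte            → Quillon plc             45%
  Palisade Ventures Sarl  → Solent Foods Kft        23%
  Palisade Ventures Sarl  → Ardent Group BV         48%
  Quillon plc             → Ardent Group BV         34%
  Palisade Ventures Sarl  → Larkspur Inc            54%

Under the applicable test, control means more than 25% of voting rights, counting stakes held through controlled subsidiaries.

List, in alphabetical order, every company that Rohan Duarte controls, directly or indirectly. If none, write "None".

Anchor Ventures Sarl, Ardent Group BV, Larkspur Inc, Palisade Ventures Sarl, Quillon plc, Solent Foods Kft

Rohan holds 100% of Anchor, so Rohan controls Anchor.
Anchor and Rohan together hold 33% + 45% = 78% of Quillon, so Rohan controls Quillon.
Anchor and Rohan together hold 45% + 55% = 100% of Palisade, so Rohan controls Palisade.
Palisade and Quillon together hold 48% + 34% = 82% of Ardent, so Rohan controls Ardent.
Anchor and Quillon and Palisade together hold 23% + 47% + 23% = 93% of Solent, so Rohan controls Solent.
Quillon and Palisade together hold 46% + 54% = 100% of Larkspur, so Rohan controls Larkspur.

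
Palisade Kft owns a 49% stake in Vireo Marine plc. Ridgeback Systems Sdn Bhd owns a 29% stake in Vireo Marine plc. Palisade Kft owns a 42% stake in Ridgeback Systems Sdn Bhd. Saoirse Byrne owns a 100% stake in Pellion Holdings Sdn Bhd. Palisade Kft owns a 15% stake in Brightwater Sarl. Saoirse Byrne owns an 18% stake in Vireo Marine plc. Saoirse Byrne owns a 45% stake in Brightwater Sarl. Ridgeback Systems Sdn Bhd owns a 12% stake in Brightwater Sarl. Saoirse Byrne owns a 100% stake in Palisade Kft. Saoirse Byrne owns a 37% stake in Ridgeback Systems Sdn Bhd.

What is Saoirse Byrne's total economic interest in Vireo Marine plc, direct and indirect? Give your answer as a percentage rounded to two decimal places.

Saoirse reaches Vireo along 4 paths.
Via Palisade: 100% × 49% = 49%.
Via Ridgeback: 37% × 29% = 10.73%.
Via Palisade → Ridgeback: 100% × 42% × 29% = 12.18%.
Direct stake: 18% = 18%.
Total: 49% + 10.73% + 12.18% + 18% = 89.91%.

89.91%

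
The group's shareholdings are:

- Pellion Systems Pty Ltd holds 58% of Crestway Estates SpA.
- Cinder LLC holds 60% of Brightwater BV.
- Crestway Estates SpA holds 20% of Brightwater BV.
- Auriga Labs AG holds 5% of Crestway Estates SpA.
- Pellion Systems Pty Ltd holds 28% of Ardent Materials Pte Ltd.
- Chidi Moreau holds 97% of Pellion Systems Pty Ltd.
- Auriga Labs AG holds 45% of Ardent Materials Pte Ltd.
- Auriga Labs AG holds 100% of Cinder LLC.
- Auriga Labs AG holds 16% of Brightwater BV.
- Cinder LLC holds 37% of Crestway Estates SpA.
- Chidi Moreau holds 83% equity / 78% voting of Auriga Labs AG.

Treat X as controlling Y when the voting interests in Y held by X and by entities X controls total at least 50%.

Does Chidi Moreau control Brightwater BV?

Chidi holds 78% of Auriga, so Chidi controls Auriga.
Chidi holds 97% of Pellion, so Chidi controls Pellion.
Auriga holds 100% of Cinder, so Chidi controls Cinder.
Cinder and Pellion and Auriga together hold 37% + 58% + 5% = 100% of Crestway, so Chidi controls Crestway.
Crestway and Cinder and Auriga together hold 20% + 60% + 16% = 96% of Brightwater, so Chidi controls Brightwater.

Yes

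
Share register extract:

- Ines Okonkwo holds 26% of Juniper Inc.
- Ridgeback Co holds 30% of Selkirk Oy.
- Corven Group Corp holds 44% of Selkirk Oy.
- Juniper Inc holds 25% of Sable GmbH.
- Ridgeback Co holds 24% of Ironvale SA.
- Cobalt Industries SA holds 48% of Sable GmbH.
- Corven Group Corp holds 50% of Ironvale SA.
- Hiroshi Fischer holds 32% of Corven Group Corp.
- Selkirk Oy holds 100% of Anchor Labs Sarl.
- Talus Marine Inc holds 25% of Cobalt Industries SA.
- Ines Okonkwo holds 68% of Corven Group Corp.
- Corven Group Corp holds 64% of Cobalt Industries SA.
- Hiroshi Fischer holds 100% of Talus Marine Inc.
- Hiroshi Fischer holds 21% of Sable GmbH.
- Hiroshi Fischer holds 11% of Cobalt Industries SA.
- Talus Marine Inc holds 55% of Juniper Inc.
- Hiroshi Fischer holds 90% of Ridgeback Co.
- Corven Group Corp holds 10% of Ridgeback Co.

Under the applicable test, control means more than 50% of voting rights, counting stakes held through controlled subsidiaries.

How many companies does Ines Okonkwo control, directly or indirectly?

2

Ines holds 68% of Corven, so Ines controls Corven.
Corven holds 64% of Cobalt, so Ines controls Cobalt.
No other company's threshold is met.
Ines controls 2 companies.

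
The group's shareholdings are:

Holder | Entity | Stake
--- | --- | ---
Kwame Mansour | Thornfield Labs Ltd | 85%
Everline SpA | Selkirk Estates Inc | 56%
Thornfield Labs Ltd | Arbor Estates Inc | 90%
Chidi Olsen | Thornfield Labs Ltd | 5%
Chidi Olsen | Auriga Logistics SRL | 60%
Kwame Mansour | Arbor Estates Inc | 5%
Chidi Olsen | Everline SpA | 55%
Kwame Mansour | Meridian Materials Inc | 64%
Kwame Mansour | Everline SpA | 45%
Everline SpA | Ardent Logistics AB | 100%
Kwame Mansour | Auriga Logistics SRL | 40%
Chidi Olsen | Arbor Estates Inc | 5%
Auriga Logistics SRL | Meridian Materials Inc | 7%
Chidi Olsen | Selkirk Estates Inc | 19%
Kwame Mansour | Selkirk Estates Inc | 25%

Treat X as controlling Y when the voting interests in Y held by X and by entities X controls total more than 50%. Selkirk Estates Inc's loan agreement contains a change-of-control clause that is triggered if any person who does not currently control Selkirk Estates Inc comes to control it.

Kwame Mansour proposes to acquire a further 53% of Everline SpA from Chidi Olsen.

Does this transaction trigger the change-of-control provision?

Yes

The purchase adds only to Kwame's holdings (Chidi's stake shrinks), so Kwame is the only person who could newly come to control Selkirk.
Kwame holds 85% of Thornfield, so Kwame controls Thornfield.
Thornfield and Kwame together hold 90% + 5% = 95% of Arbor, so Kwame controls Arbor.
Kwame holds 64% of Meridian, so Kwame controls Meridian.
In Selkirk, Kwame's side holds only 25%, not > 50%.
So before the transaction, Kwame does not control Selkirk.
After the purchase, Kwame's direct stake in Everline rises to 45% + 53% = 98%, and Chidi's stake falls to 2%.
Kwame holds 98% of Everline, so Kwame controls Everline.
Kwame and Everline together hold 25% + 56% = 81% of Selkirk, so Kwame controls Selkirk.
Kwame did not control Selkirk before and does after, so the clause is triggered.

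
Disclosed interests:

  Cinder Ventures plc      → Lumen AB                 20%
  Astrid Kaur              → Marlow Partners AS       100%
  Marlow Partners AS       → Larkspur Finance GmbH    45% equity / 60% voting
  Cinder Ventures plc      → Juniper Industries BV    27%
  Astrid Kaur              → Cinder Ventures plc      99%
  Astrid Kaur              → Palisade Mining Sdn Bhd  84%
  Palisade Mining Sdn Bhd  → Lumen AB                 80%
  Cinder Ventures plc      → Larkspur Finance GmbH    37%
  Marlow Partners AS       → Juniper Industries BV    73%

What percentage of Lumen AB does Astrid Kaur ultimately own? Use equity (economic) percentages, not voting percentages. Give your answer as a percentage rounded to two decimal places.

87.00%

Astrid reaches Lumen along 2 paths.
Via Palisade: 84% × 80% = 67.2%.
Via Cinder: 99% × 20% = 19.8%.
Total: 67.2% + 19.8% = 87%.
Rounded: 87.00%.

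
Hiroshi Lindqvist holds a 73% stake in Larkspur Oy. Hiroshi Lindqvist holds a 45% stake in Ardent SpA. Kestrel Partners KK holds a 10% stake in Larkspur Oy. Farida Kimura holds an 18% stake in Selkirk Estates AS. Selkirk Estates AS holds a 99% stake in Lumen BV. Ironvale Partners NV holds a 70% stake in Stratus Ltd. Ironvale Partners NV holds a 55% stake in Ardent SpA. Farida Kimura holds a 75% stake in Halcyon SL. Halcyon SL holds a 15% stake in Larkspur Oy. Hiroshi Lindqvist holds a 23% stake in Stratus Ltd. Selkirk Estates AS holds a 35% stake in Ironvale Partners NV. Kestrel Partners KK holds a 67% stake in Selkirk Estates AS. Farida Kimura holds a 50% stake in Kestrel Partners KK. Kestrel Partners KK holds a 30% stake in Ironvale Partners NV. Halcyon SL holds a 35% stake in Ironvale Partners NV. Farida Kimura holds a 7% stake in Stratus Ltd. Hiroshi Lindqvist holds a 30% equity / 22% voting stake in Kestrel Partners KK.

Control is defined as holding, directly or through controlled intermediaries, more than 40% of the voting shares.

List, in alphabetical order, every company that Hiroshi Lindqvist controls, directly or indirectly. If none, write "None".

Ardent SpA, Larkspur Oy

Hiroshi holds 73% of Larkspur, so Hiroshi controls Larkspur.
Hiroshi holds 45% of Ardent, so Hiroshi controls Ardent.
No other company's threshold is met.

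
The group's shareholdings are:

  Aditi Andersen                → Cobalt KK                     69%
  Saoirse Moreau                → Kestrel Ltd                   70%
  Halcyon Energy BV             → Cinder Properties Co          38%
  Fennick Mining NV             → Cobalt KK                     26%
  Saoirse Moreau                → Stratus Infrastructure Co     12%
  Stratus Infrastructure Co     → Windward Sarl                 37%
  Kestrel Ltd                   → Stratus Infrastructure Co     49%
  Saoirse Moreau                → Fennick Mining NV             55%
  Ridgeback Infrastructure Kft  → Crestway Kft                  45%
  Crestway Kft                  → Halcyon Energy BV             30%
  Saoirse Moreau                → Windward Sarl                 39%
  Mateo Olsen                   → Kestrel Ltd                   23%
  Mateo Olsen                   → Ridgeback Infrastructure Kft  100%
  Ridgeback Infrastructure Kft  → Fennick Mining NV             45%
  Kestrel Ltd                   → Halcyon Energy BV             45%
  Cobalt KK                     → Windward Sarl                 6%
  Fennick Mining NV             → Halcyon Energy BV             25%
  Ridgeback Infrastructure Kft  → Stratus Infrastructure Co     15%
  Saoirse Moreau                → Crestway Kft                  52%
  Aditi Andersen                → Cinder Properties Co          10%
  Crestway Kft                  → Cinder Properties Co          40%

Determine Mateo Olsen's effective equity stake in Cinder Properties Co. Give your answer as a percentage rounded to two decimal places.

31.34%

Mateo reaches Cinder along 4 paths.
Via Ridgeback → Crestway → Halcyon: 100% × 45% × 30% × 38% = 5.13%.
Via Ridgeback → Fennick → Halcyon: 100% × 45% × 25% × 38% = 4.275%.
Via Kestrel → Halcyon: 23% × 45% × 38% = 3.933%.
Via Ridgeback → Crestway: 100% × 45% × 40% = 18%.
Total: 5.13% + 4.275% + 3.933% + 18% = 31.338%.
Rounded: 31.34%.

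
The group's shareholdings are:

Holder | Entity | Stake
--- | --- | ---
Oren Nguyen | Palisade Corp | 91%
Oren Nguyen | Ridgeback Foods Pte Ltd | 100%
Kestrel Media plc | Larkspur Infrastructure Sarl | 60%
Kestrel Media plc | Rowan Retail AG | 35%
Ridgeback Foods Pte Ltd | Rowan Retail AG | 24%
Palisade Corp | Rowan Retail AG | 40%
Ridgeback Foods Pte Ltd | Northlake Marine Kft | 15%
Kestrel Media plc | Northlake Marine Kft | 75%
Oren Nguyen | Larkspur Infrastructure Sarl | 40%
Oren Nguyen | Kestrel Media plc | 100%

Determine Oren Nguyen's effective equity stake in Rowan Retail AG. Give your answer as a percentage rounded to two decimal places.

Oren reaches Rowan along 3 paths.
Via Kestrel: 100% × 35% = 35%.
Via Ridgeback: 100% × 24% = 24%.
Via Palisade: 91% × 40% = 36.4%.
Total: 35% + 24% + 36.4% = 95.4%.
Rounded: 95.40%.

95.40%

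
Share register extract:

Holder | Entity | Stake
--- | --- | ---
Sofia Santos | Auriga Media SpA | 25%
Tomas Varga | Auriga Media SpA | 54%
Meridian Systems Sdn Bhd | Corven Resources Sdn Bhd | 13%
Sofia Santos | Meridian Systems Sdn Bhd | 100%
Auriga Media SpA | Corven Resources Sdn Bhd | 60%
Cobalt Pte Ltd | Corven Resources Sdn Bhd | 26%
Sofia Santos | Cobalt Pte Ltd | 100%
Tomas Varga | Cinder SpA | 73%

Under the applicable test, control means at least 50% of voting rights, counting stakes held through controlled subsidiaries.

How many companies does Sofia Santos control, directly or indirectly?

Sofia holds 100% of Cobalt, so Sofia controls Cobalt.
Sofia holds 100% of Meridian, so Sofia controls Meridian.
No other company's threshold is met.
Sofia controls 2 companies.

2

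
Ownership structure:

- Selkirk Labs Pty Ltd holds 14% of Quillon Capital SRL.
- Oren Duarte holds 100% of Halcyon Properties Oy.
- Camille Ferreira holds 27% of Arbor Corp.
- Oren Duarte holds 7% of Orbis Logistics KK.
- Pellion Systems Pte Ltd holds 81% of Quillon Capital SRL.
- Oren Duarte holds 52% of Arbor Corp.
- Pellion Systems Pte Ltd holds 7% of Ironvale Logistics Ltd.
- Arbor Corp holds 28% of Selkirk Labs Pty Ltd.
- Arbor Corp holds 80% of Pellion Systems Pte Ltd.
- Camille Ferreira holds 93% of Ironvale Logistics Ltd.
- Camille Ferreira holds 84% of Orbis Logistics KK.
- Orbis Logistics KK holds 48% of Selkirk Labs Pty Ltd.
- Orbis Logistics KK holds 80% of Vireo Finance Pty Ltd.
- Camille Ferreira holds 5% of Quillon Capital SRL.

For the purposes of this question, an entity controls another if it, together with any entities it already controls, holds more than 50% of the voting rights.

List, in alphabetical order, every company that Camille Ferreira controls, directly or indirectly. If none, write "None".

Ironvale Logistics Ltd, Orbis Logistics KK, Vireo Finance Pty Ltd

Camille holds 84% of Orbis, so Camille controls Orbis.
Orbis holds 80% of Vireo, so Camille controls Vireo.
Camille holds 93% of Ironvale, so Camille controls Ironvale.
No other company's threshold is met.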